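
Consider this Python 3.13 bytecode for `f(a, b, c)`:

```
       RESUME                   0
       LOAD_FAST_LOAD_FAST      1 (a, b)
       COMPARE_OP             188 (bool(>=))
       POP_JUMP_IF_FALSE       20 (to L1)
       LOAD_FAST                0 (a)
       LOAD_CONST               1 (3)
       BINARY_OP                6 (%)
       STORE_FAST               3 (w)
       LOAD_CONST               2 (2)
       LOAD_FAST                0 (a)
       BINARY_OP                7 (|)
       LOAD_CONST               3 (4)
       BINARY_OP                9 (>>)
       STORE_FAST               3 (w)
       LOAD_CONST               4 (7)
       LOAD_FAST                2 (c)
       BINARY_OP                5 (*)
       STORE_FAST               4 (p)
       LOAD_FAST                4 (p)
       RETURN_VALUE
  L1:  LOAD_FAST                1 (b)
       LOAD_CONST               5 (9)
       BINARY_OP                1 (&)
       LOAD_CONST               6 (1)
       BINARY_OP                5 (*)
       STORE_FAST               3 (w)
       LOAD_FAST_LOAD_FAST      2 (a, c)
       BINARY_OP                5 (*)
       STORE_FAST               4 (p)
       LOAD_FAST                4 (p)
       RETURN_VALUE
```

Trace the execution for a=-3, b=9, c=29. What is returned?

-87

LOAD_FAST_LOAD_FAST a,b → push -3,9. Stack: [-3, 9]
COMPARE_OP bool(>=) → -3 vs 9 = False. Stack: [False]
POP_JUMP_IF_FALSE → pop False; jump. Stack: []
LOAD_FAST b → push 9. Stack: [9]
LOAD_CONST → push 9. Stack: [9, 9]
BINARY_OP & → 9 & 9 = 9. Stack: [9]
LOAD_CONST → push 1. Stack: [9, 1]
BINARY_OP * → 9 * 1 = 9. Stack: [9]
STORE_FAST w → w=9. Stack: []
LOAD_FAST_LOAD_FAST a,c → push -3,29. Stack: [-3, 29]
BINARY_OP * → -3 * 29 = -87. Stack: [-87]
STORE_FAST p → p=-87. Stack: []
LOAD_FAST p → push -87. Stack: [-87]
RETURN_VALUE → return -87.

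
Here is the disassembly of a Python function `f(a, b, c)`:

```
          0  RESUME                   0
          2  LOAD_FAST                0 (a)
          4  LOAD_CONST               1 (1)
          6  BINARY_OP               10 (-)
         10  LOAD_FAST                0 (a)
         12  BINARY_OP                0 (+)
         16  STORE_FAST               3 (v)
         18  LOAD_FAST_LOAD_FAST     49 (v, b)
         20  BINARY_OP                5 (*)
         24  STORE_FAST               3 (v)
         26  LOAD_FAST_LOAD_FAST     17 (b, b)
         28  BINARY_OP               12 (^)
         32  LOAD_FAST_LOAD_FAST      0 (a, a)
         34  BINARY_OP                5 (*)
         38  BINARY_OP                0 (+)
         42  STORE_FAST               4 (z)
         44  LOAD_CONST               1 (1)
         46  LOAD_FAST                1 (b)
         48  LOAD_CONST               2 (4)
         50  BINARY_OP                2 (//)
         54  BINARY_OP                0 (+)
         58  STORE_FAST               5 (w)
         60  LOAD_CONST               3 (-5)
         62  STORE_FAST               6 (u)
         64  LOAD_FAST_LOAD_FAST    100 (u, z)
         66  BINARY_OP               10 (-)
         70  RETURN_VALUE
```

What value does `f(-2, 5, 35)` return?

LOAD_FAST a → push -2. Stack: [-2]
LOAD_CONST → push 1. Stack: [-2, 1]
BINARY_OP - → -2 - 1 = -3. Stack: [-3]
LOAD_FAST a → push -2. Stack: [-3, -2]
BINARY_OP + → -3 + -2 = -5. Stack: [-5]
STORE_FAST v → v=-5. Stack: []
LOAD_FAST_LOAD_FAST v,b → push -5,5. Stack: [-5, 5]
BINARY_OP * → -5 * 5 = -25. Stack: [-25]
STORE_FAST v → v=-25. Stack: []
LOAD_FAST_LOAD_FAST b,b → push 5,5. Stack: [5, 5]
BINARY_OP ^ → 5 ^ 5 = 0. Stack: [0]
LOAD_FAST_LOAD_FAST a,a → push -2,-2. Stack: [0, -2, -2]
BINARY_OP * → -2 * -2 = 4. Stack: [0, 4]
BINARY_OP + → 0 + 4 = 4. Stack: [4]
STORE_FAST z → z=4. Stack: []
LOAD_CONST → push 1. Stack: [1]
LOAD_FAST b → push 5. Stack: [1, 5]
LOAD_CONST → push 4. Stack: [1, 5, 4]
BINARY_OP // → 5 // 4 = 1. Stack: [1, 1]
BINARY_OP + → 1 + 1 = 2. Stack: [2]
STORE_FAST w → w=2. Stack: []
LOAD_CONST → push -5. Stack: [-5]
STORE_FAST u → u=-5. Stack: []
LOAD_FAST_LOAD_FAST u,z → push -5,4. Stack: [-5, 4]
BINARY_OP - → -5 - 4 = -9. Stack: [-9]
RETURN_VALUE → return -9.

-9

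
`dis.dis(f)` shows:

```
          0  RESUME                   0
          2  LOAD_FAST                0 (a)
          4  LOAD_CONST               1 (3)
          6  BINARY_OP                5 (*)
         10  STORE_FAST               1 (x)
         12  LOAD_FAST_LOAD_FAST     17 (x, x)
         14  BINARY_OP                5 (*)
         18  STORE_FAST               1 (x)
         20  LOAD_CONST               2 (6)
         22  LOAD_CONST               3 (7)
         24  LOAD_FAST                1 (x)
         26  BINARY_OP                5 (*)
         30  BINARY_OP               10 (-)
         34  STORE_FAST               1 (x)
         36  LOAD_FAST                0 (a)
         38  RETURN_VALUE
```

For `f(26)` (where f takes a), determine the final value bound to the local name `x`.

-42582

LOAD_FAST a → push 26. Stack: [26]
LOAD_CONST → push 3. Stack: [26, 3]
BINARY_OP * → 26 * 3 = 78. Stack: [78]
STORE_FAST x → x=78. Stack: []
LOAD_FAST_LOAD_FAST x,x → push 78,78. Stack: [78, 78]
BINARY_OP * → 78 * 78 = 6084. Stack: [6084]
STORE_FAST x → x=6084. Stack: []
LOAD_CONST → push 6. Stack: [6]
LOAD_CONST → push 7. Stack: [6, 7]
LOAD_FAST x → push 6084. Stack: [6, 7, 6084]
BINARY_OP * → 7 * 6084 = 42588. Stack: [6, 42588]
BINARY_OP - → 6 - 42588 = -42582. Stack: [-42582]
STORE_FAST x → x=-42582. Stack: []
LOAD_FAST a → push 26. Stack: [26]
RETURN_VALUE → return 26.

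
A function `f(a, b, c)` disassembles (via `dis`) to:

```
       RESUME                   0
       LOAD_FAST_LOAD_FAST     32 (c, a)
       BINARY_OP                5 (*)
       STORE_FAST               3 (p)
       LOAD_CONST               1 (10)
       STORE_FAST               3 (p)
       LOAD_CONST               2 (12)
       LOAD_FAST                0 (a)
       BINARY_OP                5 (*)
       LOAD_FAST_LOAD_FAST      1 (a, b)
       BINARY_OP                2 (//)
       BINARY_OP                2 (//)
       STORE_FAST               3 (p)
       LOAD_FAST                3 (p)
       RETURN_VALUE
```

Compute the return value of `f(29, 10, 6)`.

LOAD_FAST_LOAD_FAST c,a → push 6,29. Stack: [6, 29]
BINARY_OP * → 6 * 29 = 174. Stack: [174]
STORE_FAST p → p=174. Stack: []
LOAD_CONST → push 10. Stack: [10]
STORE_FAST p → p=10. Stack: []
LOAD_CONST → push 12. Stack: [12]
LOAD_FAST a → push 29. Stack: [12, 29]
BINARY_OP * → 12 * 29 = 348. Stack: [348]
LOAD_FAST_LOAD_FAST a,b → push 29,10. Stack: [348, 29, 10]
BINARY_OP // → 29 // 10 = 2. Stack: [348, 2]
BINARY_OP // → 348 // 2 = 174. Stack: [174]
STORE_FAST p → p=174. Stack: []
LOAD_FAST p → push 174. Stack: [174]
RETURN_VALUE → return 174.

174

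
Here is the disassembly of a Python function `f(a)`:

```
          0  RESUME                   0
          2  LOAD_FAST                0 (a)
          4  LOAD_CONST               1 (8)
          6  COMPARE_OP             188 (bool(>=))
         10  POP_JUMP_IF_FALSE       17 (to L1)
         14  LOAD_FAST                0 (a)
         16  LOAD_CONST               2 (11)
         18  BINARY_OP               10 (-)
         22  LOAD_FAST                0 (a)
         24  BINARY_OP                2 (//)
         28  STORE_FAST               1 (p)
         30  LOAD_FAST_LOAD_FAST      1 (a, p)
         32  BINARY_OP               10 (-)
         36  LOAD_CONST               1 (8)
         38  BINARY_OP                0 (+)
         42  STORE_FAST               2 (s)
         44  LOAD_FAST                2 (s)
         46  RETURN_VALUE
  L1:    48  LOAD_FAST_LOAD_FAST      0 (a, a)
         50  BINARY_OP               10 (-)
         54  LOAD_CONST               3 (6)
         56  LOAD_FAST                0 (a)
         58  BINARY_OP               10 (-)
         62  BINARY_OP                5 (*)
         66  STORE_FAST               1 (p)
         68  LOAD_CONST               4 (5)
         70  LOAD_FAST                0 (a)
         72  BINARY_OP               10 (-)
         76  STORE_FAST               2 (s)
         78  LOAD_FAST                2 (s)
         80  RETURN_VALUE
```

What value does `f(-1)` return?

6

LOAD_FAST a → push -1. Stack: [-1]
LOAD_CONST → push 8. Stack: [-1, 8]
COMPARE_OP bool(>=) → -1 vs 8 = False. Stack: [False]
POP_JUMP_IF_FALSE → pop False; jump. Stack: []
LOAD_FAST_LOAD_FAST a,a → push -1,-1. Stack: [-1, -1]
BINARY_OP - → -1 - -1 = 0. Stack: [0]
LOAD_CONST → push 6. Stack: [0, 6]
LOAD_FAST a → push -1. Stack: [0, 6, -1]
BINARY_OP - → 6 - -1 = 7. Stack: [0, 7]
BINARY_OP * → 0 * 7 = 0. Stack: [0]
STORE_FAST p → p=0. Stack: []
LOAD_CONST → push 5. Stack: [5]
LOAD_FAST a → push -1. Stack: [5, -1]
BINARY_OP - → 5 - -1 = 6. Stack: [6]
STORE_FAST s → s=6. Stack: []
LOAD_FAST s → push 6. Stack: [6]
RETURN_VALUE → return 6.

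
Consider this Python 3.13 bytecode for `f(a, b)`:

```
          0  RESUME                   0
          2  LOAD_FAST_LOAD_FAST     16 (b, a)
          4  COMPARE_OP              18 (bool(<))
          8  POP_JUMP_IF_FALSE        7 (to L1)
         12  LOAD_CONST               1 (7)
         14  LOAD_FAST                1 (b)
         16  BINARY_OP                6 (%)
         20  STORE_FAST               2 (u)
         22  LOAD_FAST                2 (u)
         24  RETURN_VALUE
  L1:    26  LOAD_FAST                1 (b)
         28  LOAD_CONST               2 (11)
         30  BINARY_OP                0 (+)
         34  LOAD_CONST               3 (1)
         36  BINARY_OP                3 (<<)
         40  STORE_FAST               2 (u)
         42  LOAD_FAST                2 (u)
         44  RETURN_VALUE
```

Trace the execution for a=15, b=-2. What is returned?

LOAD_FAST_LOAD_FAST b,a → push -2,15. Stack: [-2, 15]
COMPARE_OP bool(<) → -2 vs 15 = True. Stack: [True]
POP_JUMP_IF_FALSE → pop True; no jump. Stack: []
LOAD_CONST → push 7. Stack: [7]
LOAD_FAST b → push -2. Stack: [7, -2]
BINARY_OP % → 7 % -2 = -1. Stack: [-1]
STORE_FAST u → u=-1. Stack: []
LOAD_FAST u → push -1. Stack: [-1]
RETURN_VALUE → return -1.

-1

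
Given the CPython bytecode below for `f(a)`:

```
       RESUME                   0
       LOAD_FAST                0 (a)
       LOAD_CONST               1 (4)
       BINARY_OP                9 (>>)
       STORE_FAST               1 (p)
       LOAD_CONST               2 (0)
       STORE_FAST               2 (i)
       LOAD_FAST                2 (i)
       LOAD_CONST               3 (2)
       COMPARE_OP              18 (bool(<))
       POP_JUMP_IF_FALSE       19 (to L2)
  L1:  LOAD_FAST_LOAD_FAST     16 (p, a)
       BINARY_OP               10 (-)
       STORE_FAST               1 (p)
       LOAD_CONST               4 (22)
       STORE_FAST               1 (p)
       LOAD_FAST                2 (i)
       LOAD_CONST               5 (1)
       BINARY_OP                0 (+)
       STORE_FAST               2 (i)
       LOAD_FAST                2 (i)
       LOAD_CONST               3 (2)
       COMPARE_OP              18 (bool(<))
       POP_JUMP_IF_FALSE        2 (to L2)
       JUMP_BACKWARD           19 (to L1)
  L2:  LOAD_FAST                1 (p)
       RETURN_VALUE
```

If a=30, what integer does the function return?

LOAD_FAST a → push 30. Stack: [30]
LOAD_CONST → push 4. Stack: [30, 4]
BINARY_OP >> → 30 >> 4 = 1. Stack: [1]
STORE_FAST p → p=1. Stack: []
LOAD_CONST → push 0. Stack: [0]
STORE_FAST i → i=0. Stack: []
LOAD_FAST i → push 0. Stack: [0]
LOAD_CONST → push 2. Stack: [0, 2]
COMPARE_OP bool(<) → 0 vs 2 = True. Stack: [True]
POP_JUMP_IF_FALSE → pop True; no jump. Stack: []
LOAD_FAST_LOAD_FAST p,a → push 1,30. Stack: [1, 30]
BINARY_OP - → 1 - 30 = -29. Stack: [-29]
STORE_FAST p → p=-29. Stack: []
LOAD_CONST → push 22. Stack: [22]
STORE_FAST p → p=22. Stack: []
LOAD_FAST i → push 0. Stack: [0]
LOAD_CONST → push 1. Stack: [0, 1]
BINARY_OP + → 0 + 1 = 1. Stack: [1]
STORE_FAST i → i=1. Stack: []
LOAD_FAST i → push 1. Stack: [1]
LOAD_CONST → push 2. Stack: [1, 2]
COMPARE_OP bool(<) → 1 vs 2 = True. Stack: [True]
POP_JUMP_IF_FALSE → pop True; no jump. Stack: []
LOAD_FAST_LOAD_FAST p,a → push 22,30. Stack: [22, 30]
BINARY_OP - → 22 - 30 = -8. Stack: [-8]
STORE_FAST p → p=-8. Stack: []
LOAD_CONST → push 22. Stack: [22]
STORE_FAST p → p=22. Stack: []
LOAD_FAST i → push 1. Stack: [1]
LOAD_CONST → push 1. Stack: [1, 1]
BINARY_OP + → 1 + 1 = 2. Stack: [2]
STORE_FAST i → i=2. Stack: []
LOAD_FAST i → push 2. Stack: [2]
LOAD_CONST → push 2. Stack: [2, 2]
COMPARE_OP bool(<) → 2 vs 2 = False. Stack: [False]
POP_JUMP_IF_FALSE → pop False; jump. Stack: []
LOAD_FAST p → push 22. Stack: [22]
RETURN_VALUE → return 22.

22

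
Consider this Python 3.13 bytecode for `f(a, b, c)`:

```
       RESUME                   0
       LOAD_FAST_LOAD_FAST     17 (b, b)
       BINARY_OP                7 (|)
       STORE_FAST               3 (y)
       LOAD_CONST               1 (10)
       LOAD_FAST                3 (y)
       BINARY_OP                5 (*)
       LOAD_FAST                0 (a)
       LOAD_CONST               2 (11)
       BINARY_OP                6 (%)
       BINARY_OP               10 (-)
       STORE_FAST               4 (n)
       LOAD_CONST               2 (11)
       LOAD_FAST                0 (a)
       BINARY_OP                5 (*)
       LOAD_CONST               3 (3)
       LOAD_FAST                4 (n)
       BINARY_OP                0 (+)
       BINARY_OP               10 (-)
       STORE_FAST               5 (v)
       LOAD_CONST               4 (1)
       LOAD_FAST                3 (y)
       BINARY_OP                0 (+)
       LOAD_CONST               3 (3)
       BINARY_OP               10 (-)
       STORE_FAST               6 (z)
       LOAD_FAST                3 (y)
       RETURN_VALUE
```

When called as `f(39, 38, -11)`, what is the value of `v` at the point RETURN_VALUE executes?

52

LOAD_FAST_LOAD_FAST b,b → push 38,38. Stack: [38, 38]
BINARY_OP | → 38 | 38 = 38. Stack: [38]
STORE_FAST y → y=38. Stack: []
LOAD_CONST → push 10. Stack: [10]
LOAD_FAST y → push 38. Stack: [10, 38]
BINARY_OP * → 10 * 38 = 380. Stack: [380]
LOAD_FAST a → push 39. Stack: [380, 39]
LOAD_CONST → push 11. Stack: [380, 39, 11]
BINARY_OP % → 39 % 11 = 6. Stack: [380, 6]
BINARY_OP - → 380 - 6 = 374. Stack: [374]
STORE_FAST n → n=374. Stack: []
LOAD_CONST → push 11. Stack: [11]
LOAD_FAST a → push 39. Stack: [11, 39]
BINARY_OP * → 11 * 39 = 429. Stack: [429]
LOAD_CONST → push 3. Stack: [429, 3]
LOAD_FAST n → push 374. Stack: [429, 3, 374]
BINARY_OP + → 3 + 374 = 377. Stack: [429, 377]
BINARY_OP - → 429 - 377 = 52. Stack: [52]
STORE_FAST v → v=52. Stack: []
LOAD_CONST → push 1. Stack: [1]
LOAD_FAST y → push 38. Stack: [1, 38]
BINARY_OP + → 1 + 38 = 39. Stack: [39]
LOAD_CONST → push 3. Stack: [39, 3]
BINARY_OP - → 39 - 3 = 36. Stack: [36]
STORE_FAST z → z=36. Stack: []
LOAD_FAST y → push 38. Stack: [38]
RETURN_VALUE → return 38.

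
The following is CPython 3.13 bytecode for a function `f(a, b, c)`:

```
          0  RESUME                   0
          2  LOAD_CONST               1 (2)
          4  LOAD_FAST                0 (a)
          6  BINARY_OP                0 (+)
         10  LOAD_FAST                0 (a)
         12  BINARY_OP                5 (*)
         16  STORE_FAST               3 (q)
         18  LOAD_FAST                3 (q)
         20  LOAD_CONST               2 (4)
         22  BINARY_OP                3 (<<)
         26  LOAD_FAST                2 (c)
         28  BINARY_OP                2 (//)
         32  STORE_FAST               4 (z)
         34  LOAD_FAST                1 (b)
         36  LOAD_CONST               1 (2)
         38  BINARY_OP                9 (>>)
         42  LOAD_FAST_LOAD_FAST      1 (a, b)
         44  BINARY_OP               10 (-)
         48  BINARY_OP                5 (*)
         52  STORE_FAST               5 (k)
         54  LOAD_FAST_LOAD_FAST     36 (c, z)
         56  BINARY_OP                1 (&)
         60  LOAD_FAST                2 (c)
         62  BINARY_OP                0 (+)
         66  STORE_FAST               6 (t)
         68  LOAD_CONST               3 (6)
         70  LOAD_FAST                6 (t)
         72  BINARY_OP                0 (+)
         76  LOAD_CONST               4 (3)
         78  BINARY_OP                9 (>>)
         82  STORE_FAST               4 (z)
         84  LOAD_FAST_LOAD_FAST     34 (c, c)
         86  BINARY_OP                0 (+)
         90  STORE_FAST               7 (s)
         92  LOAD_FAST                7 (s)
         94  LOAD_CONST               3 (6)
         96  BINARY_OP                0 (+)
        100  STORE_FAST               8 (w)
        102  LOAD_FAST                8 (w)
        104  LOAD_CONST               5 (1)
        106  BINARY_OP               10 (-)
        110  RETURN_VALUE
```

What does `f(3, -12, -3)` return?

-1

LOAD_CONST → push 2. Stack: [2]
LOAD_FAST a → push 3. Stack: [2, 3]
BINARY_OP + → 2 + 3 = 5. Stack: [5]
LOAD_FAST a → push 3. Stack: [5, 3]
BINARY_OP * → 5 * 3 = 15. Stack: [15]
STORE_FAST q → q=15. Stack: []
LOAD_FAST q → push 15. Stack: [15]
LOAD_CONST → push 4. Stack: [15, 4]
BINARY_OP << → 15 << 4 = 240. Stack: [240]
LOAD_FAST c → push -3. Stack: [240, -3]
BINARY_OP // → 240 // -3 = -80. Stack: [-80]
STORE_FAST z → z=-80. Stack: []
LOAD_FAST b → push -12. Stack: [-12]
LOAD_CONST → push 2. Stack: [-12, 2]
BINARY_OP >> → -12 >> 2 = -3. Stack: [-3]
LOAD_FAST_LOAD_FAST a,b → push 3,-12. Stack: [-3, 3, -12]
BINARY_OP - → 3 - -12 = 15. Stack: [-3, 15]
BINARY_OP * → -3 * 15 = -45. Stack: [-45]
STORE_FAST k → k=-45. Stack: []
LOAD_FAST_LOAD_FAST c,z → push -3,-80. Stack: [-3, -80]
BINARY_OP & → -3 & -80 = -80. Stack: [-80]
LOAD_FAST c → push -3. Stack: [-80, -3]
BINARY_OP + → -80 + -3 = -83. Stack: [-83]
STORE_FAST t → t=-83. Stack: []
LOAD_CONST → push 6. Stack: [6]
LOAD_FAST t → push -83. Stack: [6, -83]
BINARY_OP + → 6 + -83 = -77. Stack: [-77]
LOAD_CONST → push 3. Stack: [-77, 3]
BINARY_OP >> → -77 >> 3 = -10. Stack: [-10]
STORE_FAST z → z=-10. Stack: []
LOAD_FAST_LOAD_FAST c,c → push -3,-3. Stack: [-3, -3]
BINARY_OP + → -3 + -3 = -6. Stack: [-6]
STORE_FAST s → s=-6. Stack: []
LOAD_FAST s → push -6. Stack: [-6]
LOAD_CONST → push 6. Stack: [-6, 6]
BINARY_OP + → -6 + 6 = 0. Stack: [0]
STORE_FAST w → w=0. Stack: []
LOAD_FAST w → push 0. Stack: [0]
LOAD_CONST → push 1. Stack: [0, 1]
BINARY_OP - → 0 - 1 = -1. Stack: [-1]
RETURN_VALUE → return -1.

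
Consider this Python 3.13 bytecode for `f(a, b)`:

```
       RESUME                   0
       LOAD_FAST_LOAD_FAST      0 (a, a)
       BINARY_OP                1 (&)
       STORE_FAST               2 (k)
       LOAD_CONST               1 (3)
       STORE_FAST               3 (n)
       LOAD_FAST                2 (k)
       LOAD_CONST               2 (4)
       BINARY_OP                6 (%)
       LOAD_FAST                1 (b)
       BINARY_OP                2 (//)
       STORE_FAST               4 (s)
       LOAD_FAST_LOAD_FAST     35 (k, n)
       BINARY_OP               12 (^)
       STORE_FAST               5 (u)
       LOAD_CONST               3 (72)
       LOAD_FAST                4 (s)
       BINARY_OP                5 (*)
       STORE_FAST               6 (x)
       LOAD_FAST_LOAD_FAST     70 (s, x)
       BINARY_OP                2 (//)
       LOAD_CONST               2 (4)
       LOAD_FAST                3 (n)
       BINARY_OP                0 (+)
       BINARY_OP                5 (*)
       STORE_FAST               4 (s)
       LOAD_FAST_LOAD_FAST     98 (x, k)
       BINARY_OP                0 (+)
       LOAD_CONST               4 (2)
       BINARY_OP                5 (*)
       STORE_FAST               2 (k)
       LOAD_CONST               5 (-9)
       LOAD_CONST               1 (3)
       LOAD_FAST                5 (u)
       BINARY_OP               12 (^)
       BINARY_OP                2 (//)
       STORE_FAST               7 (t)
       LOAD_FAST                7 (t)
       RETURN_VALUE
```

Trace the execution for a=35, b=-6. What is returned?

-1

LOAD_FAST_LOAD_FAST a,a → push 35,35. Stack: [35, 35]
BINARY_OP & → 35 & 35 = 35. Stack: [35]
STORE_FAST k → k=35. Stack: []
LOAD_CONST → push 3. Stack: [3]
STORE_FAST n → n=3. Stack: []
LOAD_FAST k → push 35. Stack: [35]
LOAD_CONST → push 4. Stack: [35, 4]
BINARY_OP % → 35 % 4 = 3. Stack: [3]
LOAD_FAST b → push -6. Stack: [3, -6]
BINARY_OP // → 3 // -6 = -1. Stack: [-1]
STORE_FAST s → s=-1. Stack: []
LOAD_FAST_LOAD_FAST k,n → push 35,3. Stack: [35, 3]
BINARY_OP ^ → 35 ^ 3 = 32. Stack: [32]
STORE_FAST u → u=32. Stack: []
LOAD_CONST → push 72. Stack: [72]
LOAD_FAST s → push -1. Stack: [72, -1]
BINARY_OP * → 72 * -1 = -72. Stack: [-72]
STORE_FAST x → x=-72. Stack: []
LOAD_FAST_LOAD_FAST s,x → push -1,-72. Stack: [-1, -72]
BINARY_OP // → -1 // -72 = 0. Stack: [0]
LOAD_CONST → push 4. Stack: [0, 4]
LOAD_FAST n → push 3. Stack: [0, 4, 3]
BINARY_OP + → 4 + 3 = 7. Stack: [0, 7]
BINARY_OP * → 0 * 7 = 0. Stack: [0]
STORE_FAST s → s=0. Stack: []
LOAD_FAST_LOAD_FAST x,k → push -72,35. Stack: [-72, 35]
BINARY_OP + → -72 + 35 = -37. Stack: [-37]
LOAD_CONST → push 2. Stack: [-37, 2]
BINARY_OP * → -37 * 2 = -74. Stack: [-74]
STORE_FAST k → k=-74. Stack: []
LOAD_CONST → push -9. Stack: [-9]
LOAD_CONST → push 3. Stack: [-9, 3]
LOAD_FAST u → push 32. Stack: [-9, 3, 32]
BINARY_OP ^ → 3 ^ 32 = 35. Stack: [-9, 35]
BINARY_OP // → -9 // 35 = -1. Stack: [-1]
STORE_FAST t → t=-1. Stack: []
LOAD_FAST t → push -1. Stack: [-1]
RETURN_VALUE → return -1.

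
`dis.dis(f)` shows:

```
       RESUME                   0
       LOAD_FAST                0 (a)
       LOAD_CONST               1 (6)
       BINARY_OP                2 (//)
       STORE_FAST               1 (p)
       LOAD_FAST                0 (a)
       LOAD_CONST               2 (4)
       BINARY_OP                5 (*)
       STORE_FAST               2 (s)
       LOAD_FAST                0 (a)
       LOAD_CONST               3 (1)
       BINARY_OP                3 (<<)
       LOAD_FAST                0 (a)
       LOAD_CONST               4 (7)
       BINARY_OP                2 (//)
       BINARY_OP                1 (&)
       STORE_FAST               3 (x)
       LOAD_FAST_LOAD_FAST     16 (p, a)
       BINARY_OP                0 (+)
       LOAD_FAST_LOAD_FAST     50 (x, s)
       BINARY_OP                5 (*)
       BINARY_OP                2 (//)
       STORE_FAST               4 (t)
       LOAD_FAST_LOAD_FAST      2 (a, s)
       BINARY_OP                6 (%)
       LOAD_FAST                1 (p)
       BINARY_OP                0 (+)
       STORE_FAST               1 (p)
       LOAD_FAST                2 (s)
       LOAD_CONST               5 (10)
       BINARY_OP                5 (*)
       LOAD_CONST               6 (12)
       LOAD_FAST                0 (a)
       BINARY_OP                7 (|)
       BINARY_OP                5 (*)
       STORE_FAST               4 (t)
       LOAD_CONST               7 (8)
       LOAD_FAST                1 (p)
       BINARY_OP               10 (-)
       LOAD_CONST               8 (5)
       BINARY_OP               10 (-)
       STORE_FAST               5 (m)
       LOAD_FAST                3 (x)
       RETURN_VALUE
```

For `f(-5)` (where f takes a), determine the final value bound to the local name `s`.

LOAD_FAST a → push -5. Stack: [-5]
LOAD_CONST → push 6. Stack: [-5, 6]
BINARY_OP // → -5 // 6 = -1. Stack: [-1]
STORE_FAST p → p=-1. Stack: []
LOAD_FAST a → push -5. Stack: [-5]
LOAD_CONST → push 4. Stack: [-5, 4]
BINARY_OP * → -5 * 4 = -20. Stack: [-20]
STORE_FAST s → s=-20. Stack: []
LOAD_FAST a → push -5. Stack: [-5]
LOAD_CONST → push 1. Stack: [-5, 1]
BINARY_OP << → -5 << 1 = -10. Stack: [-10]
LOAD_FAST a → push -5. Stack: [-10, -5]
LOAD_CONST → push 7. Stack: [-10, -5, 7]
BINARY_OP // → -5 // 7 = -1. Stack: [-10, -1]
BINARY_OP & → -10 & -1 = -10. Stack: [-10]
STORE_FAST x → x=-10. Stack: []
LOAD_FAST_LOAD_FAST p,a → push -1,-5. Stack: [-1, -5]
BINARY_OP + → -1 + -5 = -6. Stack: [-6]
LOAD_FAST_LOAD_FAST x,s → push -10,-20. Stack: [-6, -10, -20]
BINARY_OP * → -10 * -20 = 200. Stack: [-6, 200]
BINARY_OP // → -6 // 200 = -1. Stack: [-1]
STORE_FAST t → t=-1. Stack: []
LOAD_FAST_LOAD_FAST a,s → push -5,-20. Stack: [-5, -20]
BINARY_OP % → -5 % -20 = -5. Stack: [-5]
LOAD_FAST p → push -1. Stack: [-5, -1]
BINARY_OP + → -5 + -1 = -6. Stack: [-6]
STORE_FAST p → p=-6. Stack: []
LOAD_FAST s → push -20. Stack: [-20]
LOAD_CONST → push 10. Stack: [-20, 10]
BINARY_OP * → -20 * 10 = -200. Stack: [-200]
LOAD_CONST → push 12. Stack: [-200, 12]
LOAD_FAST a → push -5. Stack: [-200, 12, -5]
BINARY_OP | → 12 | -5 = -1. Stack: [-200, -1]
BINARY_OP * → -200 * -1 = 200. Stack: [200]
STORE_FAST t → t=200. Stack: []
LOAD_CONST → push 8. Stack: [8]
LOAD_FAST p → push -6. Stack: [8, -6]
BINARY_OP - → 8 - -6 = 14. Stack: [14]
LOAD_CONST → push 5. Stack: [14, 5]
BINARY_OP - → 14 - 5 = 9. Stack: [9]
STORE_FAST m → m=9. Stack: []
LOAD_FAST x → push -10. Stack: [-10]
RETURN_VALUE → return -10.

-20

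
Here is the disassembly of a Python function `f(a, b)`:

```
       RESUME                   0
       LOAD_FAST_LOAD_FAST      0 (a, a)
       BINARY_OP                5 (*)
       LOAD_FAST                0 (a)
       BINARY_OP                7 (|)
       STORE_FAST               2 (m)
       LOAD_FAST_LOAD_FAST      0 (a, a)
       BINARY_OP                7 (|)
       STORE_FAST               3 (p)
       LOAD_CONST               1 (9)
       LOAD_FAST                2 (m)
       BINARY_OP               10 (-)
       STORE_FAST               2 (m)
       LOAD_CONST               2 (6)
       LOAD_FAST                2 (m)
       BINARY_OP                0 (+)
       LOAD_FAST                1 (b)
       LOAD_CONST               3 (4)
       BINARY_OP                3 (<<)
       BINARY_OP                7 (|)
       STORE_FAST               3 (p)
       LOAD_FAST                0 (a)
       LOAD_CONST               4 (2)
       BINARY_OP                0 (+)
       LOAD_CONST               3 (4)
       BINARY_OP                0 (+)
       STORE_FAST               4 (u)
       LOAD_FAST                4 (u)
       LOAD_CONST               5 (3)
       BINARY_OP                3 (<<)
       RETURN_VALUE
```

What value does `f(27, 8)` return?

264

LOAD_FAST_LOAD_FAST a,a → push 27,27. Stack: [27, 27]
BINARY_OP * → 27 * 27 = 729. Stack: [729]
LOAD_FAST a → push 27. Stack: [729, 27]
BINARY_OP | → 729 | 27 = 731. Stack: [731]
STORE_FAST m → m=731. Stack: []
LOAD_FAST_LOAD_FAST a,a → push 27,27. Stack: [27, 27]
BINARY_OP | → 27 | 27 = 27. Stack: [27]
STORE_FAST p → p=27. Stack: []
LOAD_CONST → push 9. Stack: [9]
LOAD_FAST m → push 731. Stack: [9, 731]
BINARY_OP - → 9 - 731 = -722. Stack: [-722]
STORE_FAST m → m=-722. Stack: []
LOAD_CONST → push 6. Stack: [6]
LOAD_FAST m → push -722. Stack: [6, -722]
BINARY_OP + → 6 + -722 = -716. Stack: [-716]
LOAD_FAST b → push 8. Stack: [-716, 8]
LOAD_CONST → push 4. Stack: [-716, 8, 4]
BINARY_OP << → 8 << 4 = 128. Stack: [-716, 128]
BINARY_OP | → -716 | 128 = -588. Stack: [-588]
STORE_FAST p → p=-588. Stack: []
LOAD_FAST a → push 27. Stack: [27]
LOAD_CONST → push 2. Stack: [27, 2]
BINARY_OP + → 27 + 2 = 29. Stack: [29]
LOAD_CONST → push 4. Stack: [29, 4]
BINARY_OP + → 29 + 4 = 33. Stack: [33]
STORE_FAST u → u=33. Stack: []
LOAD_FAST u → push 33. Stack: [33]
LOAD_CONST → push 3. Stack: [33, 3]
BINARY_OP << → 33 << 3 = 264. Stack: [264]
RETURN_VALUE → return 264.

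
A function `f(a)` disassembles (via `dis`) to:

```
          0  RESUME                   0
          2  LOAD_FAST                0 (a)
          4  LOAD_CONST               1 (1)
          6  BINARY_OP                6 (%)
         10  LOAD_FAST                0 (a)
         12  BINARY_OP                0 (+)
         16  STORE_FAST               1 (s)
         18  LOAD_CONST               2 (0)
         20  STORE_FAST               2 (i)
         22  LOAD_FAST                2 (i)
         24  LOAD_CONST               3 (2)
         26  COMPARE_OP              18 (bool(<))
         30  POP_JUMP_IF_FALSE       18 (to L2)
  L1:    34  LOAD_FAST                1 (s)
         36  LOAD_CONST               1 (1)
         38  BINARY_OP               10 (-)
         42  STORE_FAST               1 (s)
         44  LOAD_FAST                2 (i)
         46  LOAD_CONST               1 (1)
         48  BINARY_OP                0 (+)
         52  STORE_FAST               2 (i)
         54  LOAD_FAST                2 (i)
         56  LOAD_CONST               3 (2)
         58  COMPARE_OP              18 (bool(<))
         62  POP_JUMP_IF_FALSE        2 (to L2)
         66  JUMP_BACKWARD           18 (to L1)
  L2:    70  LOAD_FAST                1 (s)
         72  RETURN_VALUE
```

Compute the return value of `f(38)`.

36

LOAD_FAST a → push 38. Stack: [38]
LOAD_CONST → push 1. Stack: [38, 1]
BINARY_OP % → 38 % 1 = 0. Stack: [0]
LOAD_FAST a → push 38. Stack: [0, 38]
BINARY_OP + → 0 + 38 = 38. Stack: [38]
STORE_FAST s → s=38. Stack: []
LOAD_CONST → push 0. Stack: [0]
STORE_FAST i → i=0. Stack: []
LOAD_FAST i → push 0. Stack: [0]
LOAD_CONST → push 2. Stack: [0, 2]
COMPARE_OP bool(<) → 0 vs 2 = True. Stack: [True]
POP_JUMP_IF_FALSE → pop True; no jump. Stack: []
LOAD_FAST s → push 38. Stack: [38]
LOAD_CONST → push 1. Stack: [38, 1]
BINARY_OP - → 38 - 1 = 37. Stack: [37]
STORE_FAST s → s=37. Stack: []
LOAD_FAST i → push 0. Stack: [0]
LOAD_CONST → push 1. Stack: [0, 1]
BINARY_OP + → 0 + 1 = 1. Stack: [1]
STORE_FAST i → i=1. Stack: []
LOAD_FAST i → push 1. Stack: [1]
LOAD_CONST → push 2. Stack: [1, 2]
COMPARE_OP bool(<) → 1 vs 2 = True. Stack: [True]
POP_JUMP_IF_FALSE → pop True; no jump. Stack: []
LOAD_FAST s → push 37. Stack: [37]
LOAD_CONST → push 1. Stack: [37, 1]
BINARY_OP - → 37 - 1 = 36. Stack: [36]
STORE_FAST s → s=36. Stack: []
LOAD_FAST i → push 1. Stack: [1]
LOAD_CONST → push 1. Stack: [1, 1]
BINARY_OP + → 1 + 1 = 2. Stack: [2]
STORE_FAST i → i=2. Stack: []
LOAD_FAST i → push 2. Stack: [2]
LOAD_CONST → push 2. Stack: [2, 2]
COMPARE_OP bool(<) → 2 vs 2 = False. Stack: [False]
POP_JUMP_IF_FALSE → pop False; jump. Stack: []
LOAD_FAST s → push 36. Stack: [36]
RETURN_VALUE → return 36.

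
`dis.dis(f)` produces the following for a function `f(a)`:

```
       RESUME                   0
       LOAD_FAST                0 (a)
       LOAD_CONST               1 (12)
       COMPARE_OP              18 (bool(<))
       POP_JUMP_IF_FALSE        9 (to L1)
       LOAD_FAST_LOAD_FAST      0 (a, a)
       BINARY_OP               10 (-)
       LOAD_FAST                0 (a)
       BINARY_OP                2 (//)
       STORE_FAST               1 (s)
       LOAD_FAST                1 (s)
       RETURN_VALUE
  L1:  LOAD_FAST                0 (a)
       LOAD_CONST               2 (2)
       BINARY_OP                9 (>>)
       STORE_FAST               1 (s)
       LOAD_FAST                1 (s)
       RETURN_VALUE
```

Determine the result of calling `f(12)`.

3

LOAD_FAST a → push 12. Stack: [12]
LOAD_CONST → push 12. Stack: [12, 12]
COMPARE_OP bool(<) → 12 vs 12 = False. Stack: [False]
POP_JUMP_IF_FALSE → pop False; jump. Stack: []
LOAD_FAST a → push 12. Stack: [12]
LOAD_CONST → push 2. Stack: [12, 2]
BINARY_OP >> → 12 >> 2 = 3. Stack: [3]
STORE_FAST s → s=3. Stack: []
LOAD_FAST s → push 3. Stack: [3]
RETURN_VALUE → return 3.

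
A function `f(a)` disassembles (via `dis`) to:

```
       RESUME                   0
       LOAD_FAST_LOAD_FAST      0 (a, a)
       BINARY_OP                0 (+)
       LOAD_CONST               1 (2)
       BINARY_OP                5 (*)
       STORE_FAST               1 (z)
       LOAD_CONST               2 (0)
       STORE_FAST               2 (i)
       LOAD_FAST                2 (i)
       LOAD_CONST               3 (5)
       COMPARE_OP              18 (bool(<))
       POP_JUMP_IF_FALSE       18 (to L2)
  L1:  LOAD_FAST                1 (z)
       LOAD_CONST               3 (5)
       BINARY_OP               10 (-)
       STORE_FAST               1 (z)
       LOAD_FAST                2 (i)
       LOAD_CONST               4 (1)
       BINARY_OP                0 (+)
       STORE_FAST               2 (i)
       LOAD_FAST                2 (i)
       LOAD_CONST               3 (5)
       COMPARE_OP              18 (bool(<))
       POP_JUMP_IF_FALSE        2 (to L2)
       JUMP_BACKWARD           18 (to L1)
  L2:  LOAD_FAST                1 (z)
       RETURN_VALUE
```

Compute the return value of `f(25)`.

LOAD_FAST_LOAD_FAST a,a → push 25,25
BINARY_OP + → 25 + 25 = 50
LOAD_CONST → push 2
BINARY_OP * → 50 * 2 = 100
STORE_FAST z → z=100
LOAD_CONST → push 0
STORE_FAST i → i=0
LOAD_FAST i → push 0
LOAD_CONST → push 5
COMPARE_OP bool(<) → 0 vs 5 = True
POP_JUMP_IF_FALSE → pop True; no jump
LOAD_FAST z → push 100
LOAD_CONST → push 5
BINARY_OP - → 100 - 5 = 95
STORE_FAST z → z=95
LOAD_FAST i → push 0
LOAD_CONST → push 1
BINARY_OP + → 0 + 1 = 1
STORE_FAST i → i=1
LOAD_FAST i → push 1
LOAD_CONST → push 5
COMPARE_OP bool(<) → 1 vs 5 = True
POP_JUMP_IF_FALSE → pop True; no jump
LOAD_FAST z → push 95
LOAD_CONST → push 5
BINARY_OP - → 95 - 5 = 90
STORE_FAST z → z=90
LOAD_FAST i → push 1
LOAD_CONST → push 1
BINARY_OP + → 1 + 1 = 2
STORE_FAST i → i=2
LOAD_FAST i → push 2
LOAD_CONST → push 5
COMPARE_OP bool(<) → 2 vs 5 = True
POP_JUMP_IF_FALSE → pop True; no jump
LOAD_FAST z → push 90
LOAD_CONST → push 5
BINARY_OP - → 90 - 5 = 85
STORE_FAST z → z=85
LOAD_FAST i → push 2
LOAD_CONST → push 1
BINARY_OP + → 2 + 1 = 3
STORE_FAST i → i=3
LOAD_FAST i → push 3
LOAD_CONST → push 5
COMPARE_OP bool(<) → 3 vs 5 = True
POP_JUMP_IF_FALSE → pop True; no jump
LOAD_FAST z → push 85
LOAD_CONST → push 5
BINARY_OP - → 85 - 5 = 80
STORE_FAST z → z=80
LOAD_FAST i → push 3
LOAD_CONST → push 1
BINARY_OP + → 3 + 1 = 4
STORE_FAST i → i=4
LOAD_FAST i → push 4
LOAD_CONST → push 5
COMPARE_OP bool(<) → 4 vs 5 = True
POP_JUMP_IF_FALSE → pop True; no jump
LOAD_FAST z → push 80
LOAD_CONST → push 5
BINARY_OP - → 80 - 5 = 75
STORE_FAST z → z=75
LOAD_FAST i → push 4
LOAD_CONST → push 1
BINARY_OP + → 4 + 1 = 5
STORE_FAST i → i=5
LOAD_FAST i → push 5
LOAD_CONST → push 5
COMPARE_OP bool(<) → 5 vs 5 = False
POP_JUMP_IF_FALSE → pop False; jump
LOAD_FAST z → push 75
RETURN_VALUE → return 75.

75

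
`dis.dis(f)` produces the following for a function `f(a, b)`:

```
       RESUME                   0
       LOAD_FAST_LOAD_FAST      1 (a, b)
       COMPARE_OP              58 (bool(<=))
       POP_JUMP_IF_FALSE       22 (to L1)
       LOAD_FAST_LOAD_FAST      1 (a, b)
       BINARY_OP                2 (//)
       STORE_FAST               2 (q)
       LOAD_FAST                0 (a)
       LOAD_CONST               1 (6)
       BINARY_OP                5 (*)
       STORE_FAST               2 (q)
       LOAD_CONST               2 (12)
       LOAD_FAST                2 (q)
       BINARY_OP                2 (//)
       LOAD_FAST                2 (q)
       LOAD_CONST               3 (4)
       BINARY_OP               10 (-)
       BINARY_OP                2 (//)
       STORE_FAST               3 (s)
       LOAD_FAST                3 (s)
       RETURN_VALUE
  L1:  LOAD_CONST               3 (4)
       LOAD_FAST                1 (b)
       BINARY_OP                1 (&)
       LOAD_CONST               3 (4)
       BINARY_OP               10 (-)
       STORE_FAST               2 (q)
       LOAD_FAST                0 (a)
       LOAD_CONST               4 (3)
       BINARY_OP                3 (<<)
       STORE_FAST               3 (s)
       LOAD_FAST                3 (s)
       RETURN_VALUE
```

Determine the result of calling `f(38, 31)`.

304

LOAD_FAST_LOAD_FAST a,b → push 38,31. Stack: [38, 31]
COMPARE_OP bool(<=) → 38 vs 31 = False. Stack: [False]
POP_JUMP_IF_FALSE → pop False; jump. Stack: []
LOAD_CONST → push 4. Stack: [4]
LOAD_FAST b → push 31. Stack: [4, 31]
BINARY_OP & → 4 & 31 = 4. Stack: [4]
LOAD_CONST → push 4. Stack: [4, 4]
BINARY_OP - → 4 - 4 = 0. Stack: [0]
STORE_FAST q → q=0. Stack: []
LOAD_FAST a → push 38. Stack: [38]
LOAD_CONST → push 3. Stack: [38, 3]
BINARY_OP << → 38 << 3 = 304. Stack: [304]
STORE_FAST s → s=304. Stack: []
LOAD_FAST s → push 304. Stack: [304]
RETURN_VALUE → return 304.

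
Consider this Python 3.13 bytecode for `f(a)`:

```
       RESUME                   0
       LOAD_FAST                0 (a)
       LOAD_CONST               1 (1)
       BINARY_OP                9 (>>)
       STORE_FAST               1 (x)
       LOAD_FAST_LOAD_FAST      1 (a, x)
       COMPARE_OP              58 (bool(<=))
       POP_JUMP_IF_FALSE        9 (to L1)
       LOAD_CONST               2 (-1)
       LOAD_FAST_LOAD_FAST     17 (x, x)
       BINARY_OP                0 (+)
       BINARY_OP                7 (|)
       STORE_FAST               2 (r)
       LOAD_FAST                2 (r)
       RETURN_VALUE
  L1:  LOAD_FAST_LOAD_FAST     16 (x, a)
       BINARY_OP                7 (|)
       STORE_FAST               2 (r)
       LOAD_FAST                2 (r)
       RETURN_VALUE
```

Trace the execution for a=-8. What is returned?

-1

LOAD_FAST a → push -8. Stack: [-8]
LOAD_CONST → push 1. Stack: [-8, 1]
BINARY_OP >> → -8 >> 1 = -4. Stack: [-4]
STORE_FAST x → x=-4. Stack: []
LOAD_FAST_LOAD_FAST a,x → push -8,-4. Stack: [-8, -4]
COMPARE_OP bool(<=) → -8 vs -4 = True. Stack: [True]
POP_JUMP_IF_FALSE → pop True; no jump. Stack: []
LOAD_CONST → push -1. Stack: [-1]
LOAD_FAST_LOAD_FAST x,x → push -4,-4. Stack: [-1, -4, -4]
BINARY_OP + → -4 + -4 = -8. Stack: [-1, -8]
BINARY_OP | → -1 | -8 = -1. Stack: [-1]
STORE_FAST r → r=-1. Stack: []
LOAD_FAST r → push -1. Stack: [-1]
RETURN_VALUE → return -1.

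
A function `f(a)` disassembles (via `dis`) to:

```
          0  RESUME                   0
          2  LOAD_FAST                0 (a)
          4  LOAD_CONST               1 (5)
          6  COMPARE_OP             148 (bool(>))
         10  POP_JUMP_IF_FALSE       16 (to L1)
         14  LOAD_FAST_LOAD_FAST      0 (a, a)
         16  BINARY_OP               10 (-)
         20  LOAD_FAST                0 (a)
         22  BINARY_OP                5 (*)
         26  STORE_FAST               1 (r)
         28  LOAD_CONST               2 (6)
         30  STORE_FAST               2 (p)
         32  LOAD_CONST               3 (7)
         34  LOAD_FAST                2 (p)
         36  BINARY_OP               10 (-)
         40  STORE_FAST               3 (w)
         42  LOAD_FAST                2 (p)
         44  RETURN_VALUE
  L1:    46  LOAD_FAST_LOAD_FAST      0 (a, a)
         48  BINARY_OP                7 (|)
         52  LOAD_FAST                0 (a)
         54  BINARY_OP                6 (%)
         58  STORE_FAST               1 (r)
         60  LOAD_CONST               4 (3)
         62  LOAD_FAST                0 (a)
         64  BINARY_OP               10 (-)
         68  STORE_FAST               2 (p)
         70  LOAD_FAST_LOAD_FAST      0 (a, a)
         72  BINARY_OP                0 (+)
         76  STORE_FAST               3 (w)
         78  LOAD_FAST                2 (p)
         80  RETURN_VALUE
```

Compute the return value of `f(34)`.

6

LOAD_FAST a → push 34. Stack: [34]
LOAD_CONST → push 5. Stack: [34, 5]
COMPARE_OP bool(>) → 34 vs 5 = True. Stack: [True]
POP_JUMP_IF_FALSE → pop True; no jump. Stack: []
LOAD_FAST_LOAD_FAST a,a → push 34,34. Stack: [34, 34]
BINARY_OP - → 34 - 34 = 0. Stack: [0]
LOAD_FAST a → push 34. Stack: [0, 34]
BINARY_OP * → 0 * 34 = 0. Stack: [0]
STORE_FAST r → r=0. Stack: []
LOAD_CONST → push 6. Stack: [6]
STORE_FAST p → p=6. Stack: []
LOAD_CONST → push 7. Stack: [7]
LOAD_FAST p → push 6. Stack: [7, 6]
BINARY_OP - → 7 - 6 = 1. Stack: [1]
STORE_FAST w → w=1. Stack: []
LOAD_FAST p → push 6. Stack: [6]
RETURN_VALUE → return 6.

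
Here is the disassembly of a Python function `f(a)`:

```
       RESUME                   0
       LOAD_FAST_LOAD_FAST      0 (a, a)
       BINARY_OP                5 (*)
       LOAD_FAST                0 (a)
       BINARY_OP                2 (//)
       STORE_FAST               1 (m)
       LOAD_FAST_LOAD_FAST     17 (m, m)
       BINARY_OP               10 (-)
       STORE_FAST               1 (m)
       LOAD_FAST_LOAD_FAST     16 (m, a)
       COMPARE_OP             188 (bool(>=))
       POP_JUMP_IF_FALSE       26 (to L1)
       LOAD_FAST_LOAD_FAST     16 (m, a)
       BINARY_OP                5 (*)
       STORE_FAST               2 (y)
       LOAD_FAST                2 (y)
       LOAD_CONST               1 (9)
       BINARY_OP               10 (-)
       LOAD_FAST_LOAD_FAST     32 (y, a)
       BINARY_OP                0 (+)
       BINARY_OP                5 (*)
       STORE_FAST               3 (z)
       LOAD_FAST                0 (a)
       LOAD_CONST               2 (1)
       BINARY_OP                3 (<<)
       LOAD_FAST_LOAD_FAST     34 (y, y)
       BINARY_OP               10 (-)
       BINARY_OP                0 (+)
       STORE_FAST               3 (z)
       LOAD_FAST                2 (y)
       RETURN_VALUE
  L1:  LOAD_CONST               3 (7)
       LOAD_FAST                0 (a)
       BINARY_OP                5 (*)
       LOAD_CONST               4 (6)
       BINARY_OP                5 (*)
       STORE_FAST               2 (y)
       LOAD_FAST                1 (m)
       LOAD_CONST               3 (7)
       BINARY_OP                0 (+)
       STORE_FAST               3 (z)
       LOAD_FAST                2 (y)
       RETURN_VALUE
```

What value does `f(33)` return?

1386

LOAD_FAST_LOAD_FAST a,a → push 33,33. Stack: [33, 33]
BINARY_OP * → 33 * 33 = 1089. Stack: [1089]
LOAD_FAST a → push 33. Stack: [1089, 33]
BINARY_OP // → 1089 // 33 = 33. Stack: [33]
STORE_FAST m → m=33. Stack: []
LOAD_FAST_LOAD_FAST m,m → push 33,33. Stack: [33, 33]
BINARY_OP - → 33 - 33 = 0. Stack: [0]
STORE_FAST m → m=0. Stack: []
LOAD_FAST_LOAD_FAST m,a → push 0,33. Stack: [0, 33]
COMPARE_OP bool(>=) → 0 vs 33 = False. Stack: [False]
POP_JUMP_IF_FALSE → pop False; jump. Stack: []
LOAD_CONST → push 7. Stack: [7]
LOAD_FAST a → push 33. Stack: [7, 33]
BINARY_OP * → 7 * 33 = 231. Stack: [231]
LOAD_CONST → push 6. Stack: [231, 6]
BINARY_OP * → 231 * 6 = 1386. Stack: [1386]
STORE_FAST y → y=1386. Stack: []
LOAD_FAST m → push 0. Stack: [0]
LOAD_CONST → push 7. Stack: [0, 7]
BINARY_OP + → 0 + 7 = 7. Stack: [7]
STORE_FAST z → z=7. Stack: []
LOAD_FAST y → push 1386. Stack: [1386]
RETURN_VALUE → return 1386.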